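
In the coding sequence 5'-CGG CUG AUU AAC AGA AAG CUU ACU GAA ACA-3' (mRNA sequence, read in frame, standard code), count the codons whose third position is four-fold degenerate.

5

Codon 1 CGG (Arg): third position 4-fold.
Codon 2 CUG (Leu): third position 4-fold.
Codon 3 AUU (Ile): third position 3-fold.
Codon 4 AAC (Asn): third position 2-fold.
Codon 5 AGA (Arg): third position 2-fold.
Codon 6 AAG (Lys): third position 2-fold.
Codon 7 CUU (Leu): third position 4-fold.
Codon 8 ACU (Thr): third position 4-fold.
Codon 9 GAA (Glu): third position 2-fold.
Codon 10 ACA (Thr): third position 4-fold.
Four-fold degenerate third positions: 5.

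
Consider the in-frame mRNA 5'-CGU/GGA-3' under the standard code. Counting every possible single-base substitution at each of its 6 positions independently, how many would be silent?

6

Codon 1 (CGU, Arg): 3 synonymous substitutions.
Codon 2 (GGA, Gly): 3 synonymous substitutions.
Total: 3 + 3 = 6.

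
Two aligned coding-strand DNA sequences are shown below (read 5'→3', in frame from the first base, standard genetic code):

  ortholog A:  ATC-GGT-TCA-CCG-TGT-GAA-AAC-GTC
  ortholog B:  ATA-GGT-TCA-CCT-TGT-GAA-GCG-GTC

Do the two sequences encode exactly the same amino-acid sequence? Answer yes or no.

no

Codon 1: ATC Ile / ATA Ile — synonymous.
Codon 2: GGT Gly / GGT Gly — identical.
Codon 3: TCA Ser / TCA Ser — identical.
Codon 4: CCG Pro / CCT Pro — synonymous.
Codon 5: TGT Cys / TGT Cys — identical.
Codon 6: GAA Glu / GAA Glu — identical.
Codon 7: AAC Asn / GCG Ala — nonsynonymous.
Codon 8: GTC Val / GTC Val — identical.
Nonsynonymous differences: 1 → different protein.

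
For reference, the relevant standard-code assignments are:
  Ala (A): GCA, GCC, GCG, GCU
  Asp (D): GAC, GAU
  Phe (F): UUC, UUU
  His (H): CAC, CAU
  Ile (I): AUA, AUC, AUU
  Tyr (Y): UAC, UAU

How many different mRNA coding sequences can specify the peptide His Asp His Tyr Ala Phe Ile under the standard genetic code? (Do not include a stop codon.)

His: 2 codons.
Asp: 2 codons.
His: 2 codons.
Tyr: 2 codons.
Ala: 4 codons.
Phe: 2 codons.
Ile: 3 codons.
2 × 2 × 2 × 2 × 4 × 2 × 3 = 384.

384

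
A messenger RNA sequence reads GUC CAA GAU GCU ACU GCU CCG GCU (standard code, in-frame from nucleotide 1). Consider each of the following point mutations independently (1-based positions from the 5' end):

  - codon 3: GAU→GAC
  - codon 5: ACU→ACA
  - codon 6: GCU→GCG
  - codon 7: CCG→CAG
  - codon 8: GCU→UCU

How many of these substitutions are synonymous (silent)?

Codon 3: GAU (Asp) → GAC (Asp) — synonymous.
Codon 5: ACU (Thr) → ACA (Thr) — synonymous.
Codon 6: GCU (Ala) → GCG (Ala) — synonymous.
Codon 7: CCG (Pro) → CAG (Gln) — missense.
Codon 8: GCU (Ala) → UCU (Ser) — missense.
Synonymous: 3 of 5.

3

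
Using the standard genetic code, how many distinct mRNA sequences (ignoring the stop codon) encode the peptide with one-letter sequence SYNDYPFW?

Ser: 6 codons.
Tyr: 2 codons.
Asn: 2 codons.
Asp: 2 codons.
Tyr: 2 codons.
Pro: 4 codons.
Phe: 2 codons.
Trp: 1 codon.
6 × 2 × 2 × 2 × 2 × 4 × 2 × 1 = 768.

768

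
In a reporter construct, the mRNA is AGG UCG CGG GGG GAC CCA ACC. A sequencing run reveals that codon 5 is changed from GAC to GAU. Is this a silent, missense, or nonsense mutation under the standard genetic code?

silent

Position 15 falls in codon 5: GAC → Asp.
After the substitution the codon is GAU → Asp.
Both encode Asp, so the change is synonymous.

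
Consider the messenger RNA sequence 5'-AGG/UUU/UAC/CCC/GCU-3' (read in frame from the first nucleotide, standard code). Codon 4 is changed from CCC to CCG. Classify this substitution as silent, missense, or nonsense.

Position 12 falls in codon 4: CCC → Pro.
After the substitution the codon is CCG → Pro.
Both encode Pro, so the change is synonymous.

silent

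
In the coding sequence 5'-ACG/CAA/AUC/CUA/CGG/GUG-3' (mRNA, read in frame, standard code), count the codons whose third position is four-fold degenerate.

4

Codon 1 ACG (Thr): third position 4-fold.
Codon 2 CAA (Gln): third position 2-fold.
Codon 3 AUC (Ile): third position 3-fold.
Codon 4 CUA (Leu): third position 4-fold.
Codon 5 CGG (Arg): third position 4-fold.
Codon 6 GUG (Val): third position 4-fold.
Four-fold degenerate third positions: 4.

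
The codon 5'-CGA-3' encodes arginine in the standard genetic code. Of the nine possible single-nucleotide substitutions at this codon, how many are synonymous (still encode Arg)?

Position 1: AGA → 1 synonymous.
Position 2: none → 0 synonymous.
Position 3: CGU, CGC, CGG → 3 synonymous.
Total: 1 + 0 + 3 = 4.

4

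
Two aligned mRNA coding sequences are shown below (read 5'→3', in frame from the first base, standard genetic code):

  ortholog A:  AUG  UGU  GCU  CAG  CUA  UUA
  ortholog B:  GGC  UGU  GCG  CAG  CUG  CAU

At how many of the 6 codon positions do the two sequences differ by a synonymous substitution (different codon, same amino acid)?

Codon 1: AUG Met / GGC Gly — nonsynonymous.
Codon 2: UGU Cys / UGU Cys — identical.
Codon 3: GCU Ala / GCG Ala — synonymous.
Codon 4: CAG Gln / CAG Gln — identical.
Codon 5: CUA Leu / CUG Leu — synonymous.
Codon 6: UUA Leu / CAU His — nonsynonymous.
Synonymous differences: 2.

2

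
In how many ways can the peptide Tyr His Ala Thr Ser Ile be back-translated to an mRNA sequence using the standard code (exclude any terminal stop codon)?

Tyr: 2 codons.
His: 2 codons.
Ala: 4 codons.
Thr: 4 codons.
Ser: 6 codons.
Ile: 3 codons.
2 × 2 × 4 × 4 × 6 × 3 = 1152.

1152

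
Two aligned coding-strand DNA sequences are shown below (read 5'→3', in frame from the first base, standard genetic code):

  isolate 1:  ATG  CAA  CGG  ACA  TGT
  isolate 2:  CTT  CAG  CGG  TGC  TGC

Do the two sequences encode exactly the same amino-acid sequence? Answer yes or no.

no

Codon 1: ATG Met / CTT Leu — nonsynonymous.
Codon 2: CAA Gln / CAG Gln — synonymous.
Codon 3: CGG Arg / CGG Arg — identical.
Codon 4: ACA Thr / TGC Cys — nonsynonymous.
Codon 5: TGT Cys / TGC Cys — synonymous.
Nonsynonymous differences: 2 → different protein.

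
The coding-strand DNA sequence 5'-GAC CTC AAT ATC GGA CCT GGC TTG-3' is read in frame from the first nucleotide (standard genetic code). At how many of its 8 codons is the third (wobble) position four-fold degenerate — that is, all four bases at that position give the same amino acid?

4

Codon 1 GAC (Asp): third position 2-fold.
Codon 2 CTC (Leu): third position 4-fold.
Codon 3 AAT (Asn): third position 2-fold.
Codon 4 ATC (Ile): third position 3-fold.
Codon 5 GGA (Gly): third position 4-fold.
Codon 6 CCT (Pro): third position 4-fold.
Codon 7 GGC (Gly): third position 4-fold.
Codon 8 TTG (Leu): third position 2-fold.
Four-fold degenerate third positions: 4.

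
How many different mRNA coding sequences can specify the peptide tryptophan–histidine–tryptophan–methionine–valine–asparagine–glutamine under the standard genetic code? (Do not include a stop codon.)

32

Trp: 1 codon.
His: 2 codons.
Trp: 1 codon.
Met: 1 codon.
Val: 4 codons.
Asn: 2 codons.
Gln: 2 codons.
1 × 2 × 1 × 1 × 4 × 2 × 2 = 32.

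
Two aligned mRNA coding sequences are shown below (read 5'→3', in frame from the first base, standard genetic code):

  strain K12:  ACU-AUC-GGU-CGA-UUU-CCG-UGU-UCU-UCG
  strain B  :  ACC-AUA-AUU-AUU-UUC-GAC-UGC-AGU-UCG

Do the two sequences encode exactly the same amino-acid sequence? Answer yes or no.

no

Codon 1: ACU Thr / ACC Thr — synonymous.
Codon 2: AUC Ile / AUA Ile — synonymous.
Codon 3: GGU Gly / AUU Ile — nonsynonymous.
Codon 4: CGA Arg / AUU Ile — nonsynonymous.
Codon 5: UUU Phe / UUC Phe — synonymous.
Codon 6: CCG Pro / GAC Asp — nonsynonymous.
Codon 7: UGU Cys / UGC Cys — synonymous.
Codon 8: UCU Ser / AGU Ser — synonymous.
Codon 9: UCG Ser / UCG Ser — identical.
Nonsynonymous differences: 3 → different protein.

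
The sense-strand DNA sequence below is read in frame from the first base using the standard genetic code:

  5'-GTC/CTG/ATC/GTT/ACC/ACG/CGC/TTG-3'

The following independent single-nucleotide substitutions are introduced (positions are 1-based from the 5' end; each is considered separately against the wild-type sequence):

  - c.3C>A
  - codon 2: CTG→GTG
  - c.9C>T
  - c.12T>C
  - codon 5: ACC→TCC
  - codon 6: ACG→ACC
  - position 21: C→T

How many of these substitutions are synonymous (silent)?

5

Codon 1: GTC (Val) → GTA (Val) — synonymous.
Codon 2: CTG (Leu) → GTG (Val) — missense.
Codon 3: ATC (Ile) → ATT (Ile) — synonymous.
Codon 4: GTT (Val) → GTC (Val) — synonymous.
Codon 5: ACC (Thr) → TCC (Ser) — missense.
Codon 6: ACG (Thr) → ACC (Thr) — synonymous.
Codon 7: CGC (Arg) → CGT (Arg) — synonymous.
Synonymous: 5 of 7.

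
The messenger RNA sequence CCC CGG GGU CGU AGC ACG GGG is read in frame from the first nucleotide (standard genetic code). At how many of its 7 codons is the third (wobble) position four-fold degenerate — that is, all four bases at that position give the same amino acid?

6

Codon 1 CCC (Pro): third position 4-fold.
Codon 2 CGG (Arg): third position 4-fold.
Codon 3 GGU (Gly): third position 4-fold.
Codon 4 CGU (Arg): third position 4-fold.
Codon 5 AGC (Ser): third position 2-fold.
Codon 6 ACG (Thr): third position 4-fold.
Codon 7 GGG (Gly): third position 4-fold.
Four-fold degenerate third positions: 6.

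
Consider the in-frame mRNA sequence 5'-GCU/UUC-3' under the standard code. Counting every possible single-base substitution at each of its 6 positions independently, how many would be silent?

Codon 1 (GCU, Ala): 3 synonymous substitutions.
Codon 2 (UUC, Phe): 1 synonymous substitution.
Total: 3 + 1 = 4.

4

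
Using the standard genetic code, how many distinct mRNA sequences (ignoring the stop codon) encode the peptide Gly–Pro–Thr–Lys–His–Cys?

512

Gly: 4 codons.
Pro: 4 codons.
Thr: 4 codons.
Lys: 2 codons.
His: 2 codons.
Cys: 2 codons.
4 × 4 × 4 × 2 × 2 × 2 = 512.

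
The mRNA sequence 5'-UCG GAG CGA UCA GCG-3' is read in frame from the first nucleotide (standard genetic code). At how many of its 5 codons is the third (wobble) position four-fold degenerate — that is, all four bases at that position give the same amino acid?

Codon 1 UCG (Ser): third position 4-fold.
Codon 2 GAG (Glu): third position 2-fold.
Codon 3 CGA (Arg): third position 4-fold.
Codon 4 UCA (Ser): third position 4-fold.
Codon 5 GCG (Ala): third position 4-fold.
Four-fold degenerate third positions: 4.

4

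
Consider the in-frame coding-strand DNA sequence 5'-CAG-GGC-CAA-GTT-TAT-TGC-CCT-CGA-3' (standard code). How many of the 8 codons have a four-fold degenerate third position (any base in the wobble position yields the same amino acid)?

4

Codon 1 CAG (Gln): third position 2-fold.
Codon 2 GGC (Gly): third position 4-fold.
Codon 3 CAA (Gln): third position 2-fold.
Codon 4 GTT (Val): third position 4-fold.
Codon 5 TAT (Tyr): third position 2-fold.
Codon 6 TGC (Cys): third position 2-fold.
Codon 7 CCT (Pro): third position 4-fold.
Codon 8 CGA (Arg): third position 4-fold.
Four-fold degenerate third positions: 4.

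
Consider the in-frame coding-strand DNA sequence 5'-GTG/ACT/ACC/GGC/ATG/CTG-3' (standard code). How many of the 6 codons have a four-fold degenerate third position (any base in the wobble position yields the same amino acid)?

Codon 1 GTG (Val): third position 4-fold.
Codon 2 ACT (Thr): third position 4-fold.
Codon 3 ACC (Thr): third position 4-fold.
Codon 4 GGC (Gly): third position 4-fold.
Codon 5 ATG (Met): third position 1-fold.
Codon 6 CTG (Leu): third position 4-fold.
Four-fold degenerate third positions: 5.

5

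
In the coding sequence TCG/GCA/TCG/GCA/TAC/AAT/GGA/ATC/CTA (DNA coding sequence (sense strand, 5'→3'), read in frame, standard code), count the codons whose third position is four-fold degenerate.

6

Codon 1 TCG (Ser): third position 4-fold.
Codon 2 GCA (Ala): third position 4-fold.
Codon 3 TCG (Ser): third position 4-fold.
Codon 4 GCA (Ala): third position 4-fold.
Codon 5 TAC (Tyr): third position 2-fold.
Codon 6 AAT (Asn): third position 2-fold.
Codon 7 GGA (Gly): third position 4-fold.
Codon 8 ATC (Ile): third position 3-fold.
Codon 9 CTA (Leu): third position 4-fold.
Four-fold degenerate third positions: 6.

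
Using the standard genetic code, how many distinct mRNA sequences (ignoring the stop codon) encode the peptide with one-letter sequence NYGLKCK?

768

Asn: 2 codons.
Tyr: 2 codons.
Gly: 4 codons.
Leu: 6 codons.
Lys: 2 codons.
Cys: 2 codons.
Lys: 2 codons.
2 × 2 × 4 × 6 × 2 × 2 × 2 = 768.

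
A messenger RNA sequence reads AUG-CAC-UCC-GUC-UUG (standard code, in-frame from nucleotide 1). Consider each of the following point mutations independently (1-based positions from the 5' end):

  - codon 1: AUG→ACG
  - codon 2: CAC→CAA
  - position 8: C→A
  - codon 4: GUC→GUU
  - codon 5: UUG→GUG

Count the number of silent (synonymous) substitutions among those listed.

Codon 1: AUG (Met) → ACG (Thr) — missense.
Codon 2: CAC (His) → CAA (Gln) — missense.
Codon 3: UCC (Ser) → UAC (Tyr) — missense.
Codon 4: GUC (Val) → GUU (Val) — synonymous.
Codon 5: UUG (Leu) → GUG (Val) — missense.
Synonymous: 1 of 5.

1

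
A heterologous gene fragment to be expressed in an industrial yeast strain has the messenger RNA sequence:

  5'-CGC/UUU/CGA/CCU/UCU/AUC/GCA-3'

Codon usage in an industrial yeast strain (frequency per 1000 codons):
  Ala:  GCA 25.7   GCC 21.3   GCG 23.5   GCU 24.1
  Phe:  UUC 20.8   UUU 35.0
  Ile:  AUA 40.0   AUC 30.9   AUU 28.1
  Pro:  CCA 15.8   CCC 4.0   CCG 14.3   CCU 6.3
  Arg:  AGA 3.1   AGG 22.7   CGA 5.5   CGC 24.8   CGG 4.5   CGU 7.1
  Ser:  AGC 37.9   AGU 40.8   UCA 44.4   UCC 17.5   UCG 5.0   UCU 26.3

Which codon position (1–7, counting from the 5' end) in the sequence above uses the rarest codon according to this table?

3

Codon 1 CGC (Arg): 24.8 per 1000.
Codon 2 UUU (Phe): 35.0 per 1000.
Codon 3 CGA (Arg): 5.5 per 1000.
Codon 4 CCU (Pro): 6.3 per 1000.
Codon 5 UCU (Ser): 26.3 per 1000.
Codon 6 AUC (Ile): 30.9 per 1000.
Codon 7 GCA (Ala): 25.7 per 1000.
Lowest frequency is 5.5 at codon 3.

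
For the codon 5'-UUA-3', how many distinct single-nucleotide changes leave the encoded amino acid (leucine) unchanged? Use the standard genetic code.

2

Position 1: CUA → 1 synonymous.
Position 2: none → 0 synonymous.
Position 3: UUG → 1 synonymous.
Total: 1 + 0 + 1 = 2.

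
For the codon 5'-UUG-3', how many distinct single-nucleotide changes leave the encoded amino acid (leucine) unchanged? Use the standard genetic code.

Position 1: CUG → 1 synonymous.
Position 2: none → 0 synonymous.
Position 3: UUA → 1 synonymous.
Total: 1 + 0 + 1 = 2.

2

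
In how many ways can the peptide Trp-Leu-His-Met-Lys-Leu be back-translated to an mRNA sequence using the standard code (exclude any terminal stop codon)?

144

Trp: 1 codon.
Leu: 6 codons.
His: 2 codons.
Met: 1 codon.
Lys: 2 codons.
Leu: 6 codons.
1 × 6 × 2 × 1 × 2 × 6 = 144.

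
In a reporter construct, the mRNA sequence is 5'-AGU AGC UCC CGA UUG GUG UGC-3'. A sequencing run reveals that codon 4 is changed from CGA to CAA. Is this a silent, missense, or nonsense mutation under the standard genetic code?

missense

Position 11 falls in codon 4: CGA → Arg.
After the substitution the codon is CAA → Gln.
Arg ≠ Gln, so this is a missense mutation.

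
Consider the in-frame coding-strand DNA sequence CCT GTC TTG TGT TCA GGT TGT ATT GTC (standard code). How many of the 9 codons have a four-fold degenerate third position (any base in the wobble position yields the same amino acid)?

Codon 1 CCT (Pro): third position 4-fold.
Codon 2 GTC (Val): third position 4-fold.
Codon 3 TTG (Leu): third position 2-fold.
Codon 4 TGT (Cys): third position 2-fold.
Codon 5 TCA (Ser): third position 4-fold.
Codon 6 GGT (Gly): third position 4-fold.
Codon 7 TGT (Cys): third position 2-fold.
Codon 8 ATT (Ile): third position 3-fold.
Codon 9 GTC (Val): third position 4-fold.
Four-fold degenerate third positions: 5.

5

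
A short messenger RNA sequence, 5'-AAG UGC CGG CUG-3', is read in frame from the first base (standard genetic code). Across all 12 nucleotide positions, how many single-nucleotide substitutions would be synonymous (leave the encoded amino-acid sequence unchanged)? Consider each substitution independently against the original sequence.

Codon 1 (AAG, Lys): 1 synonymous substitution.
Codon 2 (UGC, Cys): 1 synonymous substitution.
Codon 3 (CGG, Arg): 4 synonymous substitutions.
Codon 4 (CUG, Leu): 4 synonymous substitutions.
Total: 1 + 1 + 4 + 4 = 10.

10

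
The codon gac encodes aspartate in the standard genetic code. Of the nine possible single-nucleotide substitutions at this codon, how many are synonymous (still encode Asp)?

Position 1: none → 0 synonymous.
Position 2: none → 0 synonymous.
Position 3: GAU → 1 synonymous.
Total: 0 + 0 + 1 = 1.

1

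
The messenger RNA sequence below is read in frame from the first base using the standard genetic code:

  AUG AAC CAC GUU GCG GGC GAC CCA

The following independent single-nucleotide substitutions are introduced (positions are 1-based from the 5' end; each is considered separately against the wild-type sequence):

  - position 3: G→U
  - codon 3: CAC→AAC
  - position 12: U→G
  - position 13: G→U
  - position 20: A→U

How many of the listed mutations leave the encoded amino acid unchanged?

Codon 1: AUG (Met) → AUU (Ile) — missense.
Codon 3: CAC (His) → AAC (Asn) — missense.
Codon 4: GUU (Val) → GUG (Val) — synonymous.
Codon 5: GCG (Ala) → UCG (Ser) — missense.
Codon 7: GAC (Asp) → GUC (Val) — missense.
Synonymous: 1 of 5.

1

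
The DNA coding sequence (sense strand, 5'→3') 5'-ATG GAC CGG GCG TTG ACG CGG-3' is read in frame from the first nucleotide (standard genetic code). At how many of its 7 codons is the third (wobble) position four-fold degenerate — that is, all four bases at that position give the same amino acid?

4

Codon 1 ATG (Met): third position 1-fold.
Codon 2 GAC (Asp): third position 2-fold.
Codon 3 CGG (Arg): third position 4-fold.
Codon 4 GCG (Ala): third position 4-fold.
Codon 5 TTG (Leu): third position 2-fold.
Codon 6 ACG (Thr): third position 4-fold.
Codon 7 CGG (Arg): third position 4-fold.
Four-fold degenerate third positions: 4.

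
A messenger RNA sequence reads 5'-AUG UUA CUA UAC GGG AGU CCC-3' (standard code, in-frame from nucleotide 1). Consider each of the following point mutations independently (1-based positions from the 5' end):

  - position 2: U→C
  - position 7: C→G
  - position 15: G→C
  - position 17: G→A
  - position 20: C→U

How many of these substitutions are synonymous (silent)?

1

Codon 1: AUG (Met) → ACG (Thr) — missense.
Codon 3: CUA (Leu) → GUA (Val) — missense.
Codon 5: GGG (Gly) → GGC (Gly) — synonymous.
Codon 6: AGU (Ser) → AAU (Asn) — missense.
Codon 7: CCC (Pro) → CUC (Leu) — missense.
Synonymous: 1 of 5.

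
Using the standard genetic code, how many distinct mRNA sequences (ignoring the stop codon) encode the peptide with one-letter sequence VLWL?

Val: 4 codons.
Leu: 6 codons.
Trp: 1 codon.
Leu: 6 codons.
4 × 6 × 1 × 6 = 144.

144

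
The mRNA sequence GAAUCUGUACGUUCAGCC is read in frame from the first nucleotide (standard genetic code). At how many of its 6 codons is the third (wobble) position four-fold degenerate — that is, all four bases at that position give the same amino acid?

Codon 1 GAA (Glu): third position 2-fold.
Codon 2 UCU (Ser): third position 4-fold.
Codon 3 GUA (Val): third position 4-fold.
Codon 4 CGU (Arg): third position 4-fold.
Codon 5 UCA (Ser): third position 4-fold.
Codon 6 GCC (Ala): third position 4-fold.
Four-fold degenerate third positions: 5.

5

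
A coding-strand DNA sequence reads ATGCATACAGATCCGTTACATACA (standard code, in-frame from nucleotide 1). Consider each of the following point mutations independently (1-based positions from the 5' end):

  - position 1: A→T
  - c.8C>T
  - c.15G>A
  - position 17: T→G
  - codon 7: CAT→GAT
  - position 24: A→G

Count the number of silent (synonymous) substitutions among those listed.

Codon 1: ATG (Met) → TTG (Leu) — missense.
Codon 3: ACA (Thr) → ATA (Ile) — missense.
Codon 5: CCG (Pro) → CCA (Pro) — synonymous.
Codon 6: TTA (Leu) → TGA (Stop) — nonsense.
Codon 7: CAT (His) → GAT (Asp) — missense.
Codon 8: ACA (Thr) → ACG (Thr) — synonymous.
Synonymous: 2 of 6.

2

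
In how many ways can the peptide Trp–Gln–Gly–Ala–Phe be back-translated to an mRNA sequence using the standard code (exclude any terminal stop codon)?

Trp: 1 codon.
Gln: 2 codons.
Gly: 4 codons.
Ala: 4 codons.
Phe: 2 codons.
1 × 2 × 4 × 4 × 2 = 64.

64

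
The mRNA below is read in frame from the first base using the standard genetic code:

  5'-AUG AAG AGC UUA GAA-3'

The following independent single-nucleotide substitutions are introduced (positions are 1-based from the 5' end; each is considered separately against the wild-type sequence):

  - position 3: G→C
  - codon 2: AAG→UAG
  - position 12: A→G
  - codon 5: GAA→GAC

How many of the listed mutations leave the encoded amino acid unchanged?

1

Codon 1: AUG (Met) → AUC (Ile) — missense.
Codon 2: AAG (Lys) → UAG (Stop) — nonsense.
Codon 4: UUA (Leu) → UUG (Leu) — synonymous.
Codon 5: GAA (Glu) → GAC (Asp) — missense.
Synonymous: 1 of 4.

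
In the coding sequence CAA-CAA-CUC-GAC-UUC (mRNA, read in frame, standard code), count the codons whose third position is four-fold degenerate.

Codon 1 CAA (Gln): third position 2-fold.
Codon 2 CAA (Gln): third position 2-fold.
Codon 3 CUC (Leu): third position 4-fold.
Codon 4 GAC (Asp): third position 2-fold.
Codon 5 UUC (Phe): third position 2-fold.
Four-fold degenerate third positions: 1.

1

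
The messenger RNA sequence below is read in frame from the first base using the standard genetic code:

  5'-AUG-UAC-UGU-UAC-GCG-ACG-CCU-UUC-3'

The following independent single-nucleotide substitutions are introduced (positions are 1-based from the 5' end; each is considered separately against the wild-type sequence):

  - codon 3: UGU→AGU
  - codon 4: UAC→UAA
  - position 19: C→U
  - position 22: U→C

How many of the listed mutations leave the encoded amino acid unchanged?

Codon 3: UGU (Cys) → AGU (Ser) — missense.
Codon 4: UAC (Tyr) → UAA (Stop) — nonsense.
Codon 7: CCU (Pro) → UCU (Ser) — missense.
Codon 8: UUC (Phe) → CUC (Leu) — missense.
Synonymous: 0 of 4.

0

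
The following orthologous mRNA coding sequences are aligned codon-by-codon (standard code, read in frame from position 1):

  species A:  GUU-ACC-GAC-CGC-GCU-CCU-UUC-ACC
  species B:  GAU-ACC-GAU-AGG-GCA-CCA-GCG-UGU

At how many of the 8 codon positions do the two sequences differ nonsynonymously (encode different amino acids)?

3

Codon 1: GUU Val / GAU Asp — nonsynonymous.
Codon 2: ACC Thr / ACC Thr — identical.
Codon 3: GAC Asp / GAU Asp — synonymous.
Codon 4: CGC Arg / AGG Arg — synonymous.
Codon 5: GCU Ala / GCA Ala — synonymous.
Codon 6: CCU Pro / CCA Pro — synonymous.
Codon 7: UUC Phe / GCG Ala — nonsynonymous.
Codon 8: ACC Thr / UGU Cys — nonsynonymous.
Nonsynonymous differences: 3.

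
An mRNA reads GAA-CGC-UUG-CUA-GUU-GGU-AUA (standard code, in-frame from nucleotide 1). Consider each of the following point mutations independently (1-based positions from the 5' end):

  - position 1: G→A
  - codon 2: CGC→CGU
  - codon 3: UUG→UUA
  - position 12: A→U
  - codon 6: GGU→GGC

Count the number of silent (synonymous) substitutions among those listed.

Codon 1: GAA (Glu) → AAA (Lys) — missense.
Codon 2: CGC (Arg) → CGU (Arg) — synonymous.
Codon 3: UUG (Leu) → UUA (Leu) — synonymous.
Codon 4: CUA (Leu) → CUU (Leu) — synonymous.
Codon 6: GGU (Gly) → GGC (Gly) — synonymous.
Synonymous: 4 of 5.

4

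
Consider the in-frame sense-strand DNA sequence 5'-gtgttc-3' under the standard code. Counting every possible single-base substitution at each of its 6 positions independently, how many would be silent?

Codon 1 (GTG, Val): 3 synonymous substitutions.
Codon 2 (TTC, Phe): 1 synonymous substitution.
Total: 3 + 1 = 4.

4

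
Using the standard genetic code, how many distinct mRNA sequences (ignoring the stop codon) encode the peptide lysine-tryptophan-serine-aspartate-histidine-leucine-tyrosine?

576

Lys: 2 codons.
Trp: 1 codon.
Ser: 6 codons.
Asp: 2 codons.
His: 2 codons.
Leu: 6 codons.
Tyr: 2 codons.
2 × 1 × 6 × 2 × 2 × 6 × 2 = 576.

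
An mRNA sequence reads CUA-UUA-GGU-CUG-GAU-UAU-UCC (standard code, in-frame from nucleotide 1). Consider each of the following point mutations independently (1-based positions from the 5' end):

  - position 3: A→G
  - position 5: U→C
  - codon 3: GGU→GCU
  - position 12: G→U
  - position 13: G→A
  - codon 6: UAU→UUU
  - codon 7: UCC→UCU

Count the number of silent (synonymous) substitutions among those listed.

Codon 1: CUA (Leu) → CUG (Leu) — synonymous.
Codon 2: UUA (Leu) → UCA (Ser) — missense.
Codon 3: GGU (Gly) → GCU (Ala) — missense.
Codon 4: CUG (Leu) → CUU (Leu) — synonymous.
Codon 5: GAU (Asp) → AAU (Asn) — missense.
Codon 6: UAU (Tyr) → UUU (Phe) — missense.
Codon 7: UCC (Ser) → UCU (Ser) — synonymous.
Synonymous: 3 of 7.

3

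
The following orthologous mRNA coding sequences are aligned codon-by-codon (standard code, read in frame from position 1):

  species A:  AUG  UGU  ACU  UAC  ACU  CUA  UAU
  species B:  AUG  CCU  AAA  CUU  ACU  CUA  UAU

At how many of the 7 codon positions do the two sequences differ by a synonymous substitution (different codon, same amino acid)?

0

Codon 1: AUG Met / AUG Met — identical.
Codon 2: UGU Cys / CCU Pro — nonsynonymous.
Codon 3: ACU Thr / AAA Lys — nonsynonymous.
Codon 4: UAC Tyr / CUU Leu — nonsynonymous.
Codon 5: ACU Thr / ACU Thr — identical.
Codon 6: CUA Leu / CUA Leu — identical.
Codon 7: UAU Tyr / UAU Tyr — identical.
Synonymous differences: 0.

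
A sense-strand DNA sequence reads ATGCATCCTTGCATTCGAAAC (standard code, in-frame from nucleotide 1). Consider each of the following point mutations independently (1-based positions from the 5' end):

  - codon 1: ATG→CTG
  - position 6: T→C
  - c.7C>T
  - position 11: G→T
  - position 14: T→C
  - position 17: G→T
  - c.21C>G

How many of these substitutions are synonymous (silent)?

1

Codon 1: ATG (Met) → CTG (Leu) — missense.
Codon 2: CAT (His) → CAC (His) — synonymous.
Codon 3: CCT (Pro) → TCT (Ser) — missense.
Codon 4: TGC (Cys) → TTC (Phe) — missense.
Codon 5: ATT (Ile) → ACT (Thr) — missense.
Codon 6: CGA (Arg) → CTA (Leu) — missense.
Codon 7: AAC (Asn) → AAG (Lys) — missense.
Synonymous: 1 of 7.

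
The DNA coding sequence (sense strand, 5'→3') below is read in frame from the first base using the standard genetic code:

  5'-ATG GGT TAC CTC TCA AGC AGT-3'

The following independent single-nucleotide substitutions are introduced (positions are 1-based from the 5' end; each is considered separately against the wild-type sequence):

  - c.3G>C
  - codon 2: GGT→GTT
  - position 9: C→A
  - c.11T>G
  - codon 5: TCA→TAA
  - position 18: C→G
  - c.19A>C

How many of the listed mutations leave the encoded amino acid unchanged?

Codon 1: ATG (Met) → ATC (Ile) — missense.
Codon 2: GGT (Gly) → GTT (Val) — missense.
Codon 3: TAC (Tyr) → TAA (Stop) — nonsense.
Codon 4: CTC (Leu) → CGC (Arg) — missense.
Codon 5: TCA (Ser) → TAA (Stop) — nonsense.
Codon 6: AGC (Ser) → AGG (Arg) — missense.
Codon 7: AGT (Ser) → CGT (Arg) — missense.
Synonymous: 0 of 7.

0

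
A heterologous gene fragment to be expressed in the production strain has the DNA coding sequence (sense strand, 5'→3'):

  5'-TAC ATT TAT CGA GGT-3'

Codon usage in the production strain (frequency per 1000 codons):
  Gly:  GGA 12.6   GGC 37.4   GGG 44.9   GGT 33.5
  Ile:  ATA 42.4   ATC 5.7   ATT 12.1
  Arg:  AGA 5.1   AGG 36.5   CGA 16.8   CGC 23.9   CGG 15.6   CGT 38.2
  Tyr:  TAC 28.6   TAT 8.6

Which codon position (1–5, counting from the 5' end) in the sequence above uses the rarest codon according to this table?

3

Codon 1 TAC (Tyr): 28.6 per 1000.
Codon 2 ATT (Ile): 12.1 per 1000.
Codon 3 TAT (Tyr): 8.6 per 1000.
Codon 4 CGA (Arg): 16.8 per 1000.
Codon 5 GGT (Gly): 33.5 per 1000.
Lowest frequency is 8.6 at codon 3.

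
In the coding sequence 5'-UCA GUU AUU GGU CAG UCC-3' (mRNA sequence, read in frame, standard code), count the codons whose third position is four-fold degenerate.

Codon 1 UCA (Ser): third position 4-fold.
Codon 2 GUU (Val): third position 4-fold.
Codon 3 AUU (Ile): third position 3-fold.
Codon 4 GGU (Gly): third position 4-fold.
Codon 5 CAG (Gln): third position 2-fold.
Codon 6 UCC (Ser): third position 4-fold.
Four-fold degenerate third positions: 4.

4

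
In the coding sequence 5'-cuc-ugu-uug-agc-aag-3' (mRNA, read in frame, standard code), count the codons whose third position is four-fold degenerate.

1

Codon 1 CUC (Leu): third position 4-fold.
Codon 2 UGU (Cys): third position 2-fold.
Codon 3 UUG (Leu): third position 2-fold.
Codon 4 AGC (Ser): third position 2-fold.
Codon 5 AAG (Lys): third position 2-fold.
Four-fold degenerate third positions: 1.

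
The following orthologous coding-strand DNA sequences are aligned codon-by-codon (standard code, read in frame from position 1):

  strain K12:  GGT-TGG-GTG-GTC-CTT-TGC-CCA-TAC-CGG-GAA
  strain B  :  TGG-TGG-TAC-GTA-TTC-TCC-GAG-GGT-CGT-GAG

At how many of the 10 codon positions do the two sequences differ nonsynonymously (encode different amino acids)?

6

Codon 1: GGT Gly / TGG Trp — nonsynonymous.
Codon 2: TGG Trp / TGG Trp — identical.
Codon 3: GTG Val / TAC Tyr — nonsynonymous.
Codon 4: GTC Val / GTA Val — synonymous.
Codon 5: CTT Leu / TTC Phe — nonsynonymous.
Codon 6: TGC Cys / TCC Ser — nonsynonymous.
Codon 7: CCA Pro / GAG Glu — nonsynonymous.
Codon 8: TAC Tyr / GGT Gly — nonsynonymous.
Codon 9: CGG Arg / CGT Arg — synonymous.
Codon 10: GAA Glu / GAG Glu — synonymous.
Nonsynonymous differences: 6.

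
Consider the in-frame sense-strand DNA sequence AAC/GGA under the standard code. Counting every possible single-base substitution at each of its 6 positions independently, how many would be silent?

4

Codon 1 (AAC, Asn): 1 synonymous substitution.
Codon 2 (GGA, Gly): 3 synonymous substitutions.
Total: 1 + 3 = 4.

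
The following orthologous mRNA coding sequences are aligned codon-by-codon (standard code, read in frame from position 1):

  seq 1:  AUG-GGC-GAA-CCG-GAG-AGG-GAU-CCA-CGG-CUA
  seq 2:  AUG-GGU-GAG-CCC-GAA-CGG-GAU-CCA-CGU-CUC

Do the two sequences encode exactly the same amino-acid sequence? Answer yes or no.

Codon 1: AUG Met / AUG Met — identical.
Codon 2: GGC Gly / GGU Gly — synonymous.
Codon 3: GAA Glu / GAG Glu — synonymous.
Codon 4: CCG Pro / CCC Pro — synonymous.
Codon 5: GAG Glu / GAA Glu — synonymous.
Codon 6: AGG Arg / CGG Arg — synonymous.
Codon 7: GAU Asp / GAU Asp — identical.
Codon 8: CCA Pro / CCA Pro — identical.
Codon 9: CGG Arg / CGU Arg — synonymous.
Codon 10: CUA Leu / CUC Leu — synonymous.
Nonsynonymous differences: 0 → same protein.

yes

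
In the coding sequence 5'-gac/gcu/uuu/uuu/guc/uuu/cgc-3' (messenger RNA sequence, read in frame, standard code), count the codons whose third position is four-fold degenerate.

Codon 1 GAC (Asp): third position 2-fold.
Codon 2 GCU (Ala): third position 4-fold.
Codon 3 UUU (Phe): third position 2-fold.
Codon 4 UUU (Phe): third position 2-fold.
Codon 5 GUC (Val): third position 4-fold.
Codon 6 UUU (Phe): third position 2-fold.
Codon 7 CGC (Arg): third position 4-fold.
Four-fold degenerate third positions: 3.

3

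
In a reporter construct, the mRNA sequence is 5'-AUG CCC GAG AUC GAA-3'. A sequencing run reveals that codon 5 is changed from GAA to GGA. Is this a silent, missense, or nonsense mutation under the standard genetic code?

missense

Position 14 falls in codon 5: GAA → Glu.
After the substitution the codon is GGA → Gly.
Glu ≠ Gly, so this is a missense mutation.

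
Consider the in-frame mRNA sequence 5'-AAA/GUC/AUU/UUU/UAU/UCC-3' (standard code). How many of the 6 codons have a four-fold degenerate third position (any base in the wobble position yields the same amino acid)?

2

Codon 1 AAA (Lys): third position 2-fold.
Codon 2 GUC (Val): third position 4-fold.
Codon 3 AUU (Ile): third position 3-fold.
Codon 4 UUU (Phe): third position 2-fold.
Codon 5 UAU (Tyr): third position 2-fold.
Codon 6 UCC (Ser): third position 4-fold.
Four-fold degenerate third positions: 2.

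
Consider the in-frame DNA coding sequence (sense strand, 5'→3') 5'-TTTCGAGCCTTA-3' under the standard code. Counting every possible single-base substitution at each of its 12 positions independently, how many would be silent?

10

Codon 1 (TTT, Phe): 1 synonymous substitution.
Codon 2 (CGA, Arg): 4 synonymous substitutions.
Codon 3 (GCC, Ala): 3 synonymous substitutions.
Codon 4 (TTA, Leu): 2 synonymous substitutions.
Total: 1 + 4 + 3 + 2 = 10.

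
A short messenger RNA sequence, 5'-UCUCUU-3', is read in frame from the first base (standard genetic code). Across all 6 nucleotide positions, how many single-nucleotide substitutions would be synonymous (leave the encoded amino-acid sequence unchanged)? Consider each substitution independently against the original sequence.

6

Codon 1 (UCU, Ser): 3 synonymous substitutions.
Codon 2 (CUU, Leu): 3 synonymous substitutions.
Total: 3 + 3 = 6.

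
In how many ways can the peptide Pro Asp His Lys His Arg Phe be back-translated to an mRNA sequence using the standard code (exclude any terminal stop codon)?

Pro: 4 codons.
Asp: 2 codons.
His: 2 codons.
Lys: 2 codons.
His: 2 codons.
Arg: 6 codons.
Phe: 2 codons.
4 × 2 × 2 × 2 × 2 × 6 × 2 = 768.

768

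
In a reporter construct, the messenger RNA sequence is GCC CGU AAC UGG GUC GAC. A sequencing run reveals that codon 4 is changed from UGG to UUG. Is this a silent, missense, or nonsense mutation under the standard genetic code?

Position 11 falls in codon 4: UGG → Trp.
After the substitution the codon is UUG → Leu.
Trp ≠ Leu, so this is a missense mutation.

missense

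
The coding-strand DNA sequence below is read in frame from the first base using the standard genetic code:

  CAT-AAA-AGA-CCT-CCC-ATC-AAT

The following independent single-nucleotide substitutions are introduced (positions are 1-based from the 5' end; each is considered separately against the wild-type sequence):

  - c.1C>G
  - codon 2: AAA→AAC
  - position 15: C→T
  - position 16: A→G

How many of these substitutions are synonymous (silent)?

Codon 1: CAT (His) → GAT (Asp) — missense.
Codon 2: AAA (Lys) → AAC (Asn) — missense.
Codon 5: CCC (Pro) → CCT (Pro) — synonymous.
Codon 6: ATC (Ile) → GTC (Val) — missense.
Synonymous: 1 of 4.

1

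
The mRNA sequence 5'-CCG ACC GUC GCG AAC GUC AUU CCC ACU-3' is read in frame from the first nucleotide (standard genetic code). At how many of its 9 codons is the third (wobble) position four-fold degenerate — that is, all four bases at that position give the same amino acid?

7

Codon 1 CCG (Pro): third position 4-fold.
Codon 2 ACC (Thr): third position 4-fold.
Codon 3 GUC (Val): third position 4-fold.
Codon 4 GCG (Ala): third position 4-fold.
Codon 5 AAC (Asn): third position 2-fold.
Codon 6 GUC (Val): third position 4-fold.
Codon 7 AUU (Ile): third position 3-fold.
Codon 8 CCC (Pro): third position 4-fold.
Codon 9 ACU (Thr): third position 4-fold.
Four-fold degenerate third positions: 7.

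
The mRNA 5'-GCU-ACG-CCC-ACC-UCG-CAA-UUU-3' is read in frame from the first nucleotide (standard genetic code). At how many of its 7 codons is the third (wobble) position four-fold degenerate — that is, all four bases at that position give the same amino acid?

Codon 1 GCU (Ala): third position 4-fold.
Codon 2 ACG (Thr): third position 4-fold.
Codon 3 CCC (Pro): third position 4-fold.
Codon 4 ACC (Thr): third position 4-fold.
Codon 5 UCG (Ser): third position 4-fold.
Codon 6 CAA (Gln): third position 2-fold.
Codon 7 UUU (Phe): third position 2-fold.
Four-fold degenerate third positions: 5.

5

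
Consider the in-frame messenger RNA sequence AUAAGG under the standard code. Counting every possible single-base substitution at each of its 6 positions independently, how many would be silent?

4

Codon 1 (AUA, Ile): 2 synonymous substitutions.
Codon 2 (AGG, Arg): 2 synonymous substitutions.
Total: 2 + 2 = 4.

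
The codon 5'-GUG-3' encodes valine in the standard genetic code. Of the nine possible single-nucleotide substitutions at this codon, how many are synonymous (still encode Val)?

Position 1: none → 0 synonymous.
Position 2: none → 0 synonymous.
Position 3: GUU, GUC, GUA → 3 synonymous.
Total: 0 + 0 + 3 = 3.

3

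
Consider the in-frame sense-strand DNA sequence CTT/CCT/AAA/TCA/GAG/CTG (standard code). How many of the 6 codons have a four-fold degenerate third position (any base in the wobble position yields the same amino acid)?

Codon 1 CTT (Leu): third position 4-fold.
Codon 2 CCT (Pro): third position 4-fold.
Codon 3 AAA (Lys): third position 2-fold.
Codon 4 TCA (Ser): third position 4-fold.
Codon 5 GAG (Glu): third position 2-fold.
Codon 6 CTG (Leu): third position 4-fold.
Four-fold degenerate third positions: 4.

4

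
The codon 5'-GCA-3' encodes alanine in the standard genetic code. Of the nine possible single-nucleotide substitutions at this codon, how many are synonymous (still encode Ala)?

3

Position 1: none → 0 synonymous.
Position 2: none → 0 synonymous.
Position 3: GCT, GCC, GCG → 3 synonymous.
Total: 0 + 0 + 3 = 3.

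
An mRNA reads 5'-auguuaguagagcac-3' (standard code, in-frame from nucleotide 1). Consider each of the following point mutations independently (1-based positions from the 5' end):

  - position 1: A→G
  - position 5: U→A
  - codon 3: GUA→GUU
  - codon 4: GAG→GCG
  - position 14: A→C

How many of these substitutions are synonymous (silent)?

Codon 1: AUG (Met) → GUG (Val) — missense.
Codon 2: UUA (Leu) → UAA (Stop) — nonsense.
Codon 3: GUA (Val) → GUU (Val) — synonymous.
Codon 4: GAG (Glu) → GCG (Ala) — missense.
Codon 5: CAC (His) → CCC (Pro) — missense.
Synonymous: 1 of 5.

1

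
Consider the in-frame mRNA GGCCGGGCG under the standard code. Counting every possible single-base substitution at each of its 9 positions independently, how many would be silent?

Codon 1 (GGC, Gly): 3 synonymous substitutions.
Codon 2 (CGG, Arg): 4 synonymous substitutions.
Codon 3 (GCG, Ala): 3 synonymous substitutions.
Total: 3 + 4 + 3 = 10.

10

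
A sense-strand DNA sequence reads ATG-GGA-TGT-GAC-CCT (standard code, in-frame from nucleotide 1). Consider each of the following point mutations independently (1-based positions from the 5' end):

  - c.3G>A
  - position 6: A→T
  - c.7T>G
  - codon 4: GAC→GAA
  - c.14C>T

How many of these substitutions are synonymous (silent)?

Codon 1: ATG (Met) → ATA (Ile) — missense.
Codon 2: GGA (Gly) → GGT (Gly) — synonymous.
Codon 3: TGT (Cys) → GGT (Gly) — missense.
Codon 4: GAC (Asp) → GAA (Glu) — missense.
Codon 5: CCT (Pro) → CTT (Leu) — missense.
Synonymous: 1 of 5.

1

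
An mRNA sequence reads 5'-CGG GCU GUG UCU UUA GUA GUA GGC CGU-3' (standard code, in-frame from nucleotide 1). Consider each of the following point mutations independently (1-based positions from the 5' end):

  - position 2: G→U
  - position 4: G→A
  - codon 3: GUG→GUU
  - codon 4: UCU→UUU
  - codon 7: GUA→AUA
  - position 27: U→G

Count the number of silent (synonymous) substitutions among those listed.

Codon 1: CGG (Arg) → CUG (Leu) — missense.
Codon 2: GCU (Ala) → ACU (Thr) — missense.
Codon 3: GUG (Val) → GUU (Val) — synonymous.
Codon 4: UCU (Ser) → UUU (Phe) — missense.
Codon 7: GUA (Val) → AUA (Ile) — missense.
Codon 9: CGU (Arg) → CGG (Arg) — synonymous.
Synonymous: 2 of 6.

2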